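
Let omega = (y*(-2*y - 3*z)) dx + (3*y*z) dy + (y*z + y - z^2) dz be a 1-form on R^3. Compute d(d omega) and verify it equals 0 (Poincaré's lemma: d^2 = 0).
d(d omega) = 0

Step 1: d omega = sum_{i<j} (∂f_j/∂x_i - ∂f_i/∂x_j) dx_i ∧ dx_j:
  coeff of dx ∧ dy: 4*y + 3*z
  coeff of dx ∧ dz: 3*y
  coeff of dy ∧ dz: -3*y + z + 1
Step 2: Apply d again to each 2-form coefficient. The only possible 3-form in R^3 is dx ∧ dy ∧ dz, with coefficient
  ∂(coeff of dy∧dz)/∂x - ∂(coeff of dx∧dz)/∂y + ∂(coeff of dx∧dy)/∂z
  = ∂/∂x (-3*y + z + 1) - ∂/∂y (3*y) + ∂/∂z (4*y + 3*z).
Each of these terms simplifies to sums of mixed partials that cancel in pairs. The result is 0 (by equality of mixed partials for smooth functions — Schwarz / Clairaut).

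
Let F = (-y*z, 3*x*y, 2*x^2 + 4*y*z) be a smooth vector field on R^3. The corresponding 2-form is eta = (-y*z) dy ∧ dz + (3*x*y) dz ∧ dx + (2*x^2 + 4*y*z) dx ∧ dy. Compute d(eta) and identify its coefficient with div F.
d(eta) = (3*x + 4*y) dx ∧ dy ∧ dz; div F = 3*x + 4*y

For a 2-form in R^3 of the form above, applying d gives a 3-form with coefficient ∂P/∂x + ∂Q/∂y + ∂R/∂z:
  ∂P/∂x = 0
  ∂Q/∂y = 3*x
  ∂R/∂z = 4*y
Sum = 3*x + 4*y, which is exactly div F.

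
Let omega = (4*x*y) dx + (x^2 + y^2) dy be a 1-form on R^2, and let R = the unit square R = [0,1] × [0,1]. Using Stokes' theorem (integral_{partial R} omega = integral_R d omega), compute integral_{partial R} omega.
integral_(partial R) omega = -1

Stokes: integral_partial_R omega = integral_R d omega with d omega = (∂Q/∂x - ∂P/∂y) dx ∧ dy.
  ∂Q/∂x = 2*x
  ∂P/∂y = 4*x
  integrand = ∂Q/∂x - ∂P/∂y = -2*x.
Integrating over R: integral_0^1 integral_0^1 (-2*x) dx dy = -1.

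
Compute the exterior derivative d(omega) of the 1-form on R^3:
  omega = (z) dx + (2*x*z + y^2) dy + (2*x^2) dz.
d(omega) = (2*z) dx ∧ dy + (4*x - 1) dx ∧ dz + (-2*x) dy ∧ dz

For a 1-form omega = sum_i f_i dx_i, the exterior derivative is
  d(omega) = sum_{i < j} (∂f_j/∂x_i - ∂f_i/∂x_j) dx_i ∧ dx_j.
  coefficient of dx ∧ dy: ∂f_2/∂x - ∂f_1/∂y = ∂(2*x*z + y^2)/∂x - ∂(z)/∂y = 2*z
  coefficient of dx ∧ dz: ∂f_3/∂x - ∂f_1/∂z = ∂(2*x^2)/∂x - ∂(z)/∂z = 4*x - 1
  coefficient of dy ∧ dz: ∂f_3/∂y - ∂f_2/∂z = ∂(2*x^2)/∂y - ∂(2*x*z + y^2)/∂z = -2*x
Assembling: d(omega) = (2*z) dx ∧ dy + (4*x - 1) dx ∧ dz + (-2*x) dy ∧ dz.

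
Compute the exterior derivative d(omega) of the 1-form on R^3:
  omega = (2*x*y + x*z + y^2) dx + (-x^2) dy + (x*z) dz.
d(omega) = (-4*x - 2*y) dx ∧ dy + (-x + z) dx ∧ dz

For a 1-form omega = sum_i f_i dx_i, the exterior derivative is
  d(omega) = sum_{i < j} (∂f_j/∂x_i - ∂f_i/∂x_j) dx_i ∧ dx_j.
  coefficient of dx ∧ dy: ∂f_2/∂x - ∂f_1/∂y = ∂(-x^2)/∂x - ∂(2*x*y + x*z + y^2)/∂y = -4*x - 2*y
  coefficient of dx ∧ dz: ∂f_3/∂x - ∂f_1/∂z = ∂(x*z)/∂x - ∂(2*x*y + x*z + y^2)/∂z = -x + z
Assembling: d(omega) = (-4*x - 2*y) dx ∧ dy + (-x + z) dx ∧ dz.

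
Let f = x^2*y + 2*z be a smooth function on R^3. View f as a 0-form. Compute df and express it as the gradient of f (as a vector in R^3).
df = (2*x*y) dx + (x^2) dy + (2) dz; grad f = (2*x*y, x^2, 2)

For a 0-form f, d f = (∂f/∂x) dx + (∂f/∂y) dy + (∂f/∂z) dz. The components of the vector representation are exactly the entries of grad f in Cartesian coordinates:
  ∂f/∂x = 2*x*y
  ∂f/∂y = x^2
  ∂f/∂z = 2.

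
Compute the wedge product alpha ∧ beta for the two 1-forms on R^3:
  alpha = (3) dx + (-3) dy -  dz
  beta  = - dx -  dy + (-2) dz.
alpha ∧ beta = (-6) dx ∧ dy + (-7) dx ∧ dz + (5) dy ∧ dz

Distribute the wedge, using dx_i ∧ dx_j = -dx_j ∧ dx_i and dx_i ∧ dx_i = 0. For each pair (i, j) with i < j, the coefficient of dx_i ∧ dx_j in alpha ∧ beta is (alpha_i * beta_j - alpha_j * beta_i). Collecting: alpha ∧ beta = (-6) dx ∧ dy + (-7) dx ∧ dz + (5) dy ∧ dz.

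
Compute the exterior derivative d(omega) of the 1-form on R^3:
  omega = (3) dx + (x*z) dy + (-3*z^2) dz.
d(omega) = (z) dx ∧ dy + (-x) dy ∧ dz

For a 1-form omega = sum_i f_i dx_i, the exterior derivative is
  d(omega) = sum_{i < j} (∂f_j/∂x_i - ∂f_i/∂x_j) dx_i ∧ dx_j.
  coefficient of dx ∧ dy: ∂f_2/∂x - ∂f_1/∂y = ∂(x*z)/∂x - ∂(3)/∂y = z
  coefficient of dy ∧ dz: ∂f_3/∂y - ∂f_2/∂z = ∂(-3*z^2)/∂y - ∂(x*z)/∂z = -x
Assembling: d(omega) = (z) dx ∧ dy + (-x) dy ∧ dz.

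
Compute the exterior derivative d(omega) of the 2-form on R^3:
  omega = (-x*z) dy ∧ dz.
d(omega) = (-z) dx ∧ dy ∧ dz

For a 2-form omega = sum_{i<j} g_{ij} dx_i ∧ dx_j, the exterior derivative is
  d(omega) = sum_{i<j} d(g_{ij}) ∧ dx_i ∧ dx_j = sum_{i<j, k} (∂g_{ij}/∂x_k) dx_k ∧ dx_i ∧ dx_j.
Expand each term, using dx_k ∧ dx_i ∧ dx_j = sgn(permutation) dx_{(a)} ∧ dx_{(b)} ∧ dx_{(c)} with (a < b < c) sorted:
  d(-x*z) includes (∂/∂x)(-x*z) dx = (-z) dx, which multiplied by dy ∧ dz gives (-z) dx ∧ dy ∧ dz
Collecting like 3-forms: d(omega) = (-z) dx ∧ dy ∧ dz.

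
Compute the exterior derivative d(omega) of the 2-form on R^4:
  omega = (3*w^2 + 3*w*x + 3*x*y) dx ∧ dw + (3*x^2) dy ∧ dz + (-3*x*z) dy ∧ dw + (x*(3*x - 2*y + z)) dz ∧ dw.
d(omega) = (-3*x - 3*z) dx ∧ dy ∧ dw + (6*x) dx ∧ dy ∧ dz + (x) dy ∧ dz ∧ dw + (6*x - 2*y + z) dx ∧ dz ∧ dw

For a 2-form omega = sum_{i<j} g_{ij} dx_i ∧ dx_j, the exterior derivative is
  d(omega) = sum_{i<j} d(g_{ij}) ∧ dx_i ∧ dx_j = sum_{i<j, k} (∂g_{ij}/∂x_k) dx_k ∧ dx_i ∧ dx_j.
Expand each term, using dx_k ∧ dx_i ∧ dx_j = sgn(permutation) dx_{(a)} ∧ dx_{(b)} ∧ dx_{(c)} with (a < b < c) sorted:
  d(3*w^2 + 3*w*x + 3*x*y) includes (∂/∂y)(3*w^2 + 3*w*x + 3*x*y) dy = (3*x) dy, which multiplied by dx ∧ dw gives (-3*x) dx ∧ dy ∧ dw
  d(3*x^2) includes (∂/∂x)(3*x^2) dx = (6*x) dx, which multiplied by dy ∧ dz gives (6*x) dx ∧ dy ∧ dz
  d(-3*x*z) includes (∂/∂x)(-3*x*z) dx = (-3*z) dx, which multiplied by dy ∧ dw gives (-3*z) dx ∧ dy ∧ dw
  d(-3*x*z) includes (∂/∂z)(-3*x*z) dz = (-3*x) dz, which multiplied by dy ∧ dw gives (3*x) dy ∧ dz ∧ dw
  d(x*(3*x - 2*y + z)) includes (∂/∂x)(x*(3*x - 2*y + z)) dx = (6*x - 2*y + z) dx, which multiplied by dz ∧ dw gives (6*x - 2*y + z) dx ∧ dz ∧ dw
  d(x*(3*x - 2*y + z)) includes (∂/∂y)(x*(3*x - 2*y + z)) dy = (-2*x) dy, which multiplied by dz ∧ dw gives (-2*x) dy ∧ dz ∧ dw
Collecting like 3-forms: d(omega) = (-3*x - 3*z) dx ∧ dy ∧ dw + (6*x) dx ∧ dy ∧ dz + (x) dy ∧ dz ∧ dw + (6*x - 2*y + z) dx ∧ dz ∧ dw.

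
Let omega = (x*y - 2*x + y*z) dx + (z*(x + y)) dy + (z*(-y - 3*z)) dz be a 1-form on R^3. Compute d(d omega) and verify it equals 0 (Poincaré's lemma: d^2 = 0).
d(d omega) = 0

Step 1: d omega = sum_{i<j} (∂f_j/∂x_i - ∂f_i/∂x_j) dx_i ∧ dx_j:
  coeff of dx ∧ dy: -x
  coeff of dx ∧ dz: -y
  coeff of dy ∧ dz: -x - y - z
Step 2: Apply d again to each 2-form coefficient. The only possible 3-form in R^3 is dx ∧ dy ∧ dz, with coefficient
  ∂(coeff of dy∧dz)/∂x - ∂(coeff of dx∧dz)/∂y + ∂(coeff of dx∧dy)/∂z
  = ∂/∂x (-x - y - z) - ∂/∂y (-y) + ∂/∂z (-x).
Each of these terms simplifies to sums of mixed partials that cancel in pairs. The result is 0 (by equality of mixed partials for smooth functions — Schwarz / Clairaut).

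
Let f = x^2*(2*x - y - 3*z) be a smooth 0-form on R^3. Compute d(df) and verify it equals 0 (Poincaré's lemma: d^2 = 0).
d(df) = 0

Step 1: df = sum_i (∂f/∂x_i) dx_i = (2*x*(3*x - y - 3*z)) dx + (-x^2) dy + (-3*x^2) dz.
Step 2: Apply d again. Using the 1-form formula, the coefficient of dx ∧ dy in d(df) is ∂^2 f/∂x ∂y - ∂^2 f/∂y ∂x = (-2*x) - (-2*x) = 0 (equality of mixed partials for smooth f).
Similarly for dx ∧ dz and dy ∧ dz — all coefficients vanish. So d(df) = 0.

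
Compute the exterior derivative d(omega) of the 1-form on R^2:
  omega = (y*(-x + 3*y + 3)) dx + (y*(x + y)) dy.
d(omega) = (x - 5*y - 3) dx ∧ dy

For a 1-form omega = sum_i f_i dx_i, the exterior derivative is
  d(omega) = sum_{i < j} (∂f_j/∂x_i - ∂f_i/∂x_j) dx_i ∧ dx_j.
  coefficient of dx ∧ dy: ∂f_2/∂x - ∂f_1/∂y = ∂(y*(x + y))/∂x - ∂(y*(-x + 3*y + 3))/∂y = x - 5*y - 3
Assembling: d(omega) = (x - 5*y - 3) dx ∧ dy.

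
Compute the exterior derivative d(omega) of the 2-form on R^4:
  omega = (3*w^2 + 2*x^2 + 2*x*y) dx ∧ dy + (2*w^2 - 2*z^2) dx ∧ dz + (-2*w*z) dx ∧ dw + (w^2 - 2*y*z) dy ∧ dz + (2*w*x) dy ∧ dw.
d(omega) = (8*w) dx ∧ dy ∧ dw + (6*w) dx ∧ dz ∧ dw + (2*w) dy ∧ dz ∧ dw

For a 2-form omega = sum_{i<j} g_{ij} dx_i ∧ dx_j, the exterior derivative is
  d(omega) = sum_{i<j} d(g_{ij}) ∧ dx_i ∧ dx_j = sum_{i<j, k} (∂g_{ij}/∂x_k) dx_k ∧ dx_i ∧ dx_j.
Expand each term, using dx_k ∧ dx_i ∧ dx_j = sgn(permutation) dx_{(a)} ∧ dx_{(b)} ∧ dx_{(c)} with (a < b < c) sorted:
  d(3*w^2 + 2*x^2 + 2*x*y) includes (∂/∂w)(3*w^2 + 2*x^2 + 2*x*y) dw = (6*w) dw, which multiplied by dx ∧ dy gives (6*w) dx ∧ dy ∧ dw
  d(2*w^2 - 2*z^2) includes (∂/∂w)(2*w^2 - 2*z^2) dw = (4*w) dw, which multiplied by dx ∧ dz gives (4*w) dx ∧ dz ∧ dw
  d(-2*w*z) includes (∂/∂z)(-2*w*z) dz = (-2*w) dz, which multiplied by dx ∧ dw gives (2*w) dx ∧ dz ∧ dw
  d(w^2 - 2*y*z) includes (∂/∂w)(w^2 - 2*y*z) dw = (2*w) dw, which multiplied by dy ∧ dz gives (2*w) dy ∧ dz ∧ dw
  d(2*w*x) includes (∂/∂x)(2*w*x) dx = (2*w) dx, which multiplied by dy ∧ dw gives (2*w) dx ∧ dy ∧ dw
Collecting like 3-forms: d(omega) = (8*w) dx ∧ dy ∧ dw + (6*w) dx ∧ dz ∧ dw + (2*w) dy ∧ dz ∧ dw.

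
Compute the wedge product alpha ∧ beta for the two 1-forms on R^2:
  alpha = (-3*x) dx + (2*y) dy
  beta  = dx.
alpha ∧ beta = (-2*y) dx ∧ dy

Distribute the wedge, using dx_i ∧ dx_j = -dx_j ∧ dx_i and dx_i ∧ dx_i = 0. For each pair (i, j) with i < j, the coefficient of dx_i ∧ dx_j in alpha ∧ beta is (alpha_i * beta_j - alpha_j * beta_i). Collecting: alpha ∧ beta = (-2*y) dx ∧ dy.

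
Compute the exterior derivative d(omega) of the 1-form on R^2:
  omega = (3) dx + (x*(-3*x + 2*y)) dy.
d(omega) = (-6*x + 2*y) dx ∧ dy

For a 1-form omega = sum_i f_i dx_i, the exterior derivative is
  d(omega) = sum_{i < j} (∂f_j/∂x_i - ∂f_i/∂x_j) dx_i ∧ dx_j.
  coefficient of dx ∧ dy: ∂f_2/∂x - ∂f_1/∂y = ∂(x*(-3*x + 2*y))/∂x - ∂(3)/∂y = -6*x + 2*y
Assembling: d(omega) = (-6*x + 2*y) dx ∧ dy.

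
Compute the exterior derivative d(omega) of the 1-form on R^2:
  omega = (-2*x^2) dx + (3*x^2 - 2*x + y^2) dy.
d(omega) = (6*x - 2) dx ∧ dy

For a 1-form omega = sum_i f_i dx_i, the exterior derivative is
  d(omega) = sum_{i < j} (∂f_j/∂x_i - ∂f_i/∂x_j) dx_i ∧ dx_j.
  coefficient of dx ∧ dy: ∂f_2/∂x - ∂f_1/∂y = ∂(3*x^2 - 2*x + y^2)/∂x - ∂(-2*x^2)/∂y = 6*x - 2
Assembling: d(omega) = (6*x - 2) dx ∧ dy.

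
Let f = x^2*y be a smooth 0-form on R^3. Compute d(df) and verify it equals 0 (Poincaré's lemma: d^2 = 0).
d(df) = 0

Step 1: df = sum_i (∂f/∂x_i) dx_i = (2*x*y) dx + (x^2) dy + (0) dz.
Step 2: Apply d again. Using the 1-form formula, the coefficient of dx ∧ dy in d(df) is ∂^2 f/∂x ∂y - ∂^2 f/∂y ∂x = (2*x) - (2*x) = 0 (equality of mixed partials for smooth f).
Similarly for dx ∧ dz and dy ∧ dz — all coefficients vanish. So d(df) = 0.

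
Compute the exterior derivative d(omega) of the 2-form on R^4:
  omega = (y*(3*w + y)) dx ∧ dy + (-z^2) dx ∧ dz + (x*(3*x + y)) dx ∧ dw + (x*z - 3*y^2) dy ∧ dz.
d(omega) = (-x + 3*y) dx ∧ dy ∧ dw + (z) dx ∧ dy ∧ dz

For a 2-form omega = sum_{i<j} g_{ij} dx_i ∧ dx_j, the exterior derivative is
  d(omega) = sum_{i<j} d(g_{ij}) ∧ dx_i ∧ dx_j = sum_{i<j, k} (∂g_{ij}/∂x_k) dx_k ∧ dx_i ∧ dx_j.
Expand each term, using dx_k ∧ dx_i ∧ dx_j = sgn(permutation) dx_{(a)} ∧ dx_{(b)} ∧ dx_{(c)} with (a < b < c) sorted:
  d(y*(3*w + y)) includes (∂/∂w)(y*(3*w + y)) dw = (3*y) dw, which multiplied by dx ∧ dy gives (3*y) dx ∧ dy ∧ dw
  d(x*(3*x + y)) includes (∂/∂y)(x*(3*x + y)) dy = (x) dy, which multiplied by dx ∧ dw gives (-x) dx ∧ dy ∧ dw
  d(x*z - 3*y^2) includes (∂/∂x)(x*z - 3*y^2) dx = (z) dx, which multiplied by dy ∧ dz gives (z) dx ∧ dy ∧ dz
Collecting like 3-forms: d(omega) = (-x + 3*y) dx ∧ dy ∧ dw + (z) dx ∧ dy ∧ dz.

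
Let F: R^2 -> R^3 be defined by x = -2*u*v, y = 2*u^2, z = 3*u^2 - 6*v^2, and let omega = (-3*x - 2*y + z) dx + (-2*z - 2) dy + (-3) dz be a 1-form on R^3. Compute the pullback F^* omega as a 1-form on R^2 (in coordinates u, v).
F^* omega = (-24*u^3 + 2*u^2*v + 36*u*v^2 - 26*u + 12*v^3) du + (2*u^3 - 12*u^2*v + 12*u*v^2 + 36*v) dv

Using F^*(f dg) = (f ∘ F) d(g ∘ F), substitute each coordinate x_i by F_i(u, v) in f_i, and replace dx_i by d F_i = (∂F_i/∂u) du + (∂F_i/∂v) dv.
  For the x component: f_1(F) = -u^2 + 6*u*v - 6*v^2; d F_1 = (-2*v) du + (-2*u) dv
  For the y component: f_2(F) = -6*u^2 + 12*v^2 - 2; d F_2 = (4*u) du + (0) dv
  For the z component: f_3(F) = -3; d F_3 = (6*u) du + (-12*v) dv
Combining and collecting du, dv coefficients:
  coeff of du: -24*u^3 + 2*u^2*v + 36*u*v^2 - 26*u + 12*v^3
  coeff of dv: 2*u^3 - 12*u^2*v + 12*u*v^2 + 36*v
F^* omega = (-24*u^3 + 2*u^2*v + 36*u*v^2 - 26*u + 12*v^3) du + (2*u^3 - 12*u^2*v + 12*u*v^2 + 36*v) dv.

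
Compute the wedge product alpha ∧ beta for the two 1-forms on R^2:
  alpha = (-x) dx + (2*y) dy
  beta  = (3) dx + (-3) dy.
alpha ∧ beta = (3*x - 6*y) dx ∧ dy

Distribute the wedge, using dx_i ∧ dx_j = -dx_j ∧ dx_i and dx_i ∧ dx_i = 0. For each pair (i, j) with i < j, the coefficient of dx_i ∧ dx_j in alpha ∧ beta is (alpha_i * beta_j - alpha_j * beta_i). Collecting: alpha ∧ beta = (3*x - 6*y) dx ∧ dy.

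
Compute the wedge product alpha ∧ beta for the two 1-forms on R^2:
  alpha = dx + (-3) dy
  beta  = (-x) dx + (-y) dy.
alpha ∧ beta = (-3*x - y) dx ∧ dy

Distribute the wedge, using dx_i ∧ dx_j = -dx_j ∧ dx_i and dx_i ∧ dx_i = 0. For each pair (i, j) with i < j, the coefficient of dx_i ∧ dx_j in alpha ∧ beta is (alpha_i * beta_j - alpha_j * beta_i). Collecting: alpha ∧ beta = (-3*x - y) dx ∧ dy.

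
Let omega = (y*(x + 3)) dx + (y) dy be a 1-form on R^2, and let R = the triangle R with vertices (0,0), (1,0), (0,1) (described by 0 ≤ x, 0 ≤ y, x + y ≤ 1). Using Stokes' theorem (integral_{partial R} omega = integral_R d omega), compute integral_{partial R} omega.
integral_(partial R) omega = -5/3

Stokes: integral_partial_R omega = integral_R d omega with d omega = (∂Q/∂x - ∂P/∂y) dx ∧ dy.
  ∂Q/∂x = 0
  ∂P/∂y = x + 3
  integrand = ∂Q/∂x - ∂P/∂y = -x - 3.
Integrating over R: integral_0^1 integral_0^{1-x} (-x - 3) dy dx = -5/3.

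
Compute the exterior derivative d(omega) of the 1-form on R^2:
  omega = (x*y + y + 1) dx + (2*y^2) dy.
d(omega) = (-x - 1) dx ∧ dy

For a 1-form omega = sum_i f_i dx_i, the exterior derivative is
  d(omega) = sum_{i < j} (∂f_j/∂x_i - ∂f_i/∂x_j) dx_i ∧ dx_j.
  coefficient of dx ∧ dy: ∂f_2/∂x - ∂f_1/∂y = ∂(2*y^2)/∂x - ∂(x*y + y + 1)/∂y = -x - 1
Assembling: d(omega) = (-x - 1) dx ∧ dy.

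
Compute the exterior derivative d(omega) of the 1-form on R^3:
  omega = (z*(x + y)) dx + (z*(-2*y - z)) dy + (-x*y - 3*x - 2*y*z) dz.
d(omega) = (-z) dx ∧ dy + (-x - 2*y - 3) dx ∧ dz + (-x + 2*y) dy ∧ dz

For a 1-form omega = sum_i f_i dx_i, the exterior derivative is
  d(omega) = sum_{i < j} (∂f_j/∂x_i - ∂f_i/∂x_j) dx_i ∧ dx_j.
  coefficient of dx ∧ dy: ∂f_2/∂x - ∂f_1/∂y = ∂(z*(-2*y - z))/∂x - ∂(z*(x + y))/∂y = -z
  coefficient of dx ∧ dz: ∂f_3/∂x - ∂f_1/∂z = ∂(-x*y - 3*x - 2*y*z)/∂x - ∂(z*(x + y))/∂z = -x - 2*y - 3
  coefficient of dy ∧ dz: ∂f_3/∂y - ∂f_2/∂z = ∂(-x*y - 3*x - 2*y*z)/∂y - ∂(z*(-2*y - z))/∂z = -x + 2*y
Assembling: d(omega) = (-z) dx ∧ dy + (-x - 2*y - 3) dx ∧ dz + (-x + 2*y) dy ∧ dz.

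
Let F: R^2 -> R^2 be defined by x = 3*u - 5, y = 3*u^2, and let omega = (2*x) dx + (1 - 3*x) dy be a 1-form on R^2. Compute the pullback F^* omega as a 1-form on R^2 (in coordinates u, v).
F^* omega = (-54*u^2 + 114*u - 30) du

Using F^*(f dg) = (f ∘ F) d(g ∘ F), substitute each coordinate x_i by F_i(u, v) in f_i, and replace dx_i by d F_i = (∂F_i/∂u) du + (∂F_i/∂v) dv.
  For the x component: f_1(F) = 6*u - 10; d F_1 = (3) du + (0) dv
  For the y component: f_2(F) = 16 - 9*u; d F_2 = (6*u) du + (0) dv
Combining and collecting du, dv coefficients:
  coeff of du: -54*u^2 + 114*u - 30
  coeff of dv: 0
F^* omega = (-54*u^2 + 114*u - 30) du.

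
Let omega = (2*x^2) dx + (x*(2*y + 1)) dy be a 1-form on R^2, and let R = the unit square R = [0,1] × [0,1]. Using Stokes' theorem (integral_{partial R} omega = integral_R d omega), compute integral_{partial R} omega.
integral_(partial R) omega = 2

Stokes: integral_partial_R omega = integral_R d omega with d omega = (∂Q/∂x - ∂P/∂y) dx ∧ dy.
  ∂Q/∂x = 2*y + 1
  ∂P/∂y = 0
  integrand = ∂Q/∂x - ∂P/∂y = 2*y + 1.
Integrating over R: integral_0^1 integral_0^1 (2*y + 1) dx dy = 2.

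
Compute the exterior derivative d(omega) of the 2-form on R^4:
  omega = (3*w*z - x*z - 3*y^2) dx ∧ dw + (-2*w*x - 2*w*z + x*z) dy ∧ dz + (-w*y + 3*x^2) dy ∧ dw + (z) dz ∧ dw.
d(omega) = (6*x + 6*y) dx ∧ dy ∧ dw + (-3*w + x) dx ∧ dz ∧ dw + (-2*w + z) dx ∧ dy ∧ dz + (-2*x - 2*z) dy ∧ dz ∧ dw

For a 2-form omega = sum_{i<j} g_{ij} dx_i ∧ dx_j, the exterior derivative is
  d(omega) = sum_{i<j} d(g_{ij}) ∧ dx_i ∧ dx_j = sum_{i<j, k} (∂g_{ij}/∂x_k) dx_k ∧ dx_i ∧ dx_j.
Expand each term, using dx_k ∧ dx_i ∧ dx_j = sgn(permutation) dx_{(a)} ∧ dx_{(b)} ∧ dx_{(c)} with (a < b < c) sorted:
  d(3*w*z - x*z - 3*y^2) includes (∂/∂y)(3*w*z - x*z - 3*y^2) dy = (-6*y) dy, which multiplied by dx ∧ dw gives (6*y) dx ∧ dy ∧ dw
  d(3*w*z - x*z - 3*y^2) includes (∂/∂z)(3*w*z - x*z - 3*y^2) dz = (3*w - x) dz, which multiplied by dx ∧ dw gives (-3*w + x) dx ∧ dz ∧ dw
  d(-2*w*x - 2*w*z + x*z) includes (∂/∂x)(-2*w*x - 2*w*z + x*z) dx = (-2*w + z) dx, which multiplied by dy ∧ dz gives (-2*w + z) dx ∧ dy ∧ dz
  d(-2*w*x - 2*w*z + x*z) includes (∂/∂w)(-2*w*x - 2*w*z + x*z) dw = (-2*x - 2*z) dw, which multiplied by dy ∧ dz gives (-2*x - 2*z) dy ∧ dz ∧ dw
  d(-w*y + 3*x^2) includes (∂/∂x)(-w*y + 3*x^2) dx = (6*x) dx, which multiplied by dy ∧ dw gives (6*x) dx ∧ dy ∧ dw
Collecting like 3-forms: d(omega) = (6*x + 6*y) dx ∧ dy ∧ dw + (-3*w + x) dx ∧ dz ∧ dw + (-2*w + z) dx ∧ dy ∧ dz + (-2*x - 2*z) dy ∧ dz ∧ dw.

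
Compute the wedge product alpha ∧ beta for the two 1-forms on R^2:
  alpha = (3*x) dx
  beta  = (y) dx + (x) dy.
alpha ∧ beta = (3*x^2) dx ∧ dy

Distribute the wedge, using dx_i ∧ dx_j = -dx_j ∧ dx_i and dx_i ∧ dx_i = 0. For each pair (i, j) with i < j, the coefficient of dx_i ∧ dx_j in alpha ∧ beta is (alpha_i * beta_j - alpha_j * beta_i). Collecting: alpha ∧ beta = (3*x^2) dx ∧ dy.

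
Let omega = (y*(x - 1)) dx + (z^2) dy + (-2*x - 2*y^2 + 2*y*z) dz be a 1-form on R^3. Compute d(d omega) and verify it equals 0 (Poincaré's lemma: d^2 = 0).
d(d omega) = 0

Step 1: d omega = sum_{i<j} (∂f_j/∂x_i - ∂f_i/∂x_j) dx_i ∧ dx_j:
  coeff of dx ∧ dy: 1 - x
  coeff of dx ∧ dz: -2
  coeff of dy ∧ dz: -4*y
Step 2: Apply d again to each 2-form coefficient. The only possible 3-form in R^3 is dx ∧ dy ∧ dz, with coefficient
  ∂(coeff of dy∧dz)/∂x - ∂(coeff of dx∧dz)/∂y + ∂(coeff of dx∧dy)/∂z
  = ∂/∂x (-4*y) - ∂/∂y (-2) + ∂/∂z (1 - x).
Each of these terms simplifies to sums of mixed partials that cancel in pairs. The result is 0 (by equality of mixed partials for smooth functions — Schwarz / Clairaut).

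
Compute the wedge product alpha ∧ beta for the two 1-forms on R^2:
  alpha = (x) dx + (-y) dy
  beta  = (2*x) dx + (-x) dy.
alpha ∧ beta = (x*(-x + 2*y)) dx ∧ dy

Distribute the wedge, using dx_i ∧ dx_j = -dx_j ∧ dx_i and dx_i ∧ dx_i = 0. For each pair (i, j) with i < j, the coefficient of dx_i ∧ dx_j in alpha ∧ beta is (alpha_i * beta_j - alpha_j * beta_i). Collecting: alpha ∧ beta = (x*(-x + 2*y)) dx ∧ dy.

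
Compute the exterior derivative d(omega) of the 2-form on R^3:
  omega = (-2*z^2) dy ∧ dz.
d(omega) = 0

For a 2-form omega = sum_{i<j} g_{ij} dx_i ∧ dx_j, the exterior derivative is
  d(omega) = sum_{i<j} d(g_{ij}) ∧ dx_i ∧ dx_j = sum_{i<j, k} (∂g_{ij}/∂x_k) dx_k ∧ dx_i ∧ dx_j.
Expand each term, using dx_k ∧ dx_i ∧ dx_j = sgn(permutation) dx_{(a)} ∧ dx_{(b)} ∧ dx_{(c)} with (a < b < c) sorted:

Collecting like 3-forms: d(omega) = 0.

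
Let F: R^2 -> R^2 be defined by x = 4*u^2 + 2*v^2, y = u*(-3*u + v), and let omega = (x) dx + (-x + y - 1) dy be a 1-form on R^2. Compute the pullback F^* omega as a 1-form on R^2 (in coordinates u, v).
F^* omega = (74*u^3 - 13*u^2*v + 29*u*v^2 + 6*u - 2*v^3 - v) du + (-7*u^3 + 17*u^2*v - 2*u*v^2 - u + 8*v^3) dv

Using F^*(f dg) = (f ∘ F) d(g ∘ F), substitute each coordinate x_i by F_i(u, v) in f_i, and replace dx_i by d F_i = (∂F_i/∂u) du + (∂F_i/∂v) dv.
  For the x component: f_1(F) = 4*u^2 + 2*v^2; d F_1 = (8*u) du + (4*v) dv
  For the y component: f_2(F) = -7*u^2 + u*v - 2*v^2 - 1; d F_2 = (-6*u + v) du + (u) dv
Combining and collecting du, dv coefficients:
  coeff of du: 74*u^3 - 13*u^2*v + 29*u*v^2 + 6*u - 2*v^3 - v
  coeff of dv: -7*u^3 + 17*u^2*v - 2*u*v^2 - u + 8*v^3
F^* omega = (74*u^3 - 13*u^2*v + 29*u*v^2 + 6*u - 2*v^3 - v) du + (-7*u^3 + 17*u^2*v - 2*u*v^2 - u + 8*v^3) dv.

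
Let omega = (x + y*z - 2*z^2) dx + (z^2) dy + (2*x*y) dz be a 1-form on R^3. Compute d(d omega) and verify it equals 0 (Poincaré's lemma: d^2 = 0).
d(d omega) = 0

Step 1: d omega = sum_{i<j} (∂f_j/∂x_i - ∂f_i/∂x_j) dx_i ∧ dx_j:
  coeff of dx ∧ dy: -z
  coeff of dx ∧ dz: y + 4*z
  coeff of dy ∧ dz: 2*x - 2*z
Step 2: Apply d again to each 2-form coefficient. The only possible 3-form in R^3 is dx ∧ dy ∧ dz, with coefficient
  ∂(coeff of dy∧dz)/∂x - ∂(coeff of dx∧dz)/∂y + ∂(coeff of dx∧dy)/∂z
  = ∂/∂x (2*x - 2*z) - ∂/∂y (y + 4*z) + ∂/∂z (-z).
Each of these terms simplifies to sums of mixed partials that cancel in pairs. The result is 0 (by equality of mixed partials for smooth functions — Schwarz / Clairaut).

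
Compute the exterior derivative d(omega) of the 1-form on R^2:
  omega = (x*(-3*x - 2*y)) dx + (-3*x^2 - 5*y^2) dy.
d(omega) = (-4*x) dx ∧ dy

For a 1-form omega = sum_i f_i dx_i, the exterior derivative is
  d(omega) = sum_{i < j} (∂f_j/∂x_i - ∂f_i/∂x_j) dx_i ∧ dx_j.
  coefficient of dx ∧ dy: ∂f_2/∂x - ∂f_1/∂y = ∂(-3*x^2 - 5*y^2)/∂x - ∂(x*(-3*x - 2*y))/∂y = -4*x
Assembling: d(omega) = (-4*x) dx ∧ dy.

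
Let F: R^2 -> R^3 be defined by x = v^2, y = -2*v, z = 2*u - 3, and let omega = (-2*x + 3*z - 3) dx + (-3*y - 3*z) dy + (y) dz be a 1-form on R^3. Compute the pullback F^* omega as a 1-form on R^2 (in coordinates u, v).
F^* omega = (-4*v) du + (12*u*v + 12*u - 4*v^3 - 36*v - 18) dv

Using F^*(f dg) = (f ∘ F) d(g ∘ F), substitute each coordinate x_i by F_i(u, v) in f_i, and replace dx_i by d F_i = (∂F_i/∂u) du + (∂F_i/∂v) dv.
  For the x component: f_1(F) = 6*u - 2*v^2 - 12; d F_1 = (0) du + (2*v) dv
  For the y component: f_2(F) = -6*u + 6*v + 9; d F_2 = (0) du + (-2) dv
  For the z component: f_3(F) = -2*v; d F_3 = (2) du + (0) dv
Combining and collecting du, dv coefficients:
  coeff of du: -4*v
  coeff of dv: 12*u*v + 12*u - 4*v^3 - 36*v - 18
F^* omega = (-4*v) du + (12*u*v + 12*u - 4*v^3 - 36*v - 18) dv.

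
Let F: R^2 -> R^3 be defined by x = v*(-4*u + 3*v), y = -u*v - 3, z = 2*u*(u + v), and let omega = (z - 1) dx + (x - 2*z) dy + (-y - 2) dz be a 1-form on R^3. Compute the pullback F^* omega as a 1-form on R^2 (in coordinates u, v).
F^* omega = (2*u*v^2 + 4*u - 3*v^3 + 6*v) du + (-4*u^3 + 14*u^2*v + 9*u*v^2 + 6*u - 6*v) dv

Using F^*(f dg) = (f ∘ F) d(g ∘ F), substitute each coordinate x_i by F_i(u, v) in f_i, and replace dx_i by d F_i = (∂F_i/∂u) du + (∂F_i/∂v) dv.
  For the x component: f_1(F) = 2*u^2 + 2*u*v - 1; d F_1 = (-4*v) du + (-4*u + 6*v) dv
  For the y component: f_2(F) = -4*u^2 - 8*u*v + 3*v^2; d F_2 = (-v) du + (-u) dv
  For the z component: f_3(F) = u*v + 1; d F_3 = (4*u + 2*v) du + (2*u) dv
Combining and collecting du, dv coefficients:
  coeff of du: 2*u*v^2 + 4*u - 3*v^3 + 6*v
  coeff of dv: -4*u^3 + 14*u^2*v + 9*u*v^2 + 6*u - 6*v
F^* omega = (2*u*v^2 + 4*u - 3*v^3 + 6*v) du + (-4*u^3 + 14*u^2*v + 9*u*v^2 + 6*u - 6*v) dv.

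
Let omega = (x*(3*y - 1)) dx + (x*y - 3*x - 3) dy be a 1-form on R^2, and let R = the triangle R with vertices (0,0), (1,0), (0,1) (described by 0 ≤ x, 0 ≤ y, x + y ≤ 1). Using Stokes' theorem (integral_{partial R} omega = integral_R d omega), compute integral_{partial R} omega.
integral_(partial R) omega = -11/6

Stokes: integral_partial_R omega = integral_R d omega with d omega = (∂Q/∂x - ∂P/∂y) dx ∧ dy.
  ∂Q/∂x = y - 3
  ∂P/∂y = 3*x
  integrand = ∂Q/∂x - ∂P/∂y = -3*x + y - 3.
Integrating over R: integral_0^1 integral_0^{1-x} (-3*x + y - 3) dy dx = -11/6.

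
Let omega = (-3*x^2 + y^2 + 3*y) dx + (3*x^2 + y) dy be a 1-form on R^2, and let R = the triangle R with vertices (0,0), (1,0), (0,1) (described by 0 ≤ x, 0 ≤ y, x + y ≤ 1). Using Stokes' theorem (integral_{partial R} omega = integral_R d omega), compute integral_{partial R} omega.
integral_(partial R) omega = -5/6

Stokes: integral_partial_R omega = integral_R d omega with d omega = (∂Q/∂x - ∂P/∂y) dx ∧ dy.
  ∂Q/∂x = 6*x
  ∂P/∂y = 2*y + 3
  integrand = ∂Q/∂x - ∂P/∂y = 6*x - 2*y - 3.
Integrating over R: integral_0^1 integral_0^{1-x} (6*x - 2*y - 3) dy dx = -5/6.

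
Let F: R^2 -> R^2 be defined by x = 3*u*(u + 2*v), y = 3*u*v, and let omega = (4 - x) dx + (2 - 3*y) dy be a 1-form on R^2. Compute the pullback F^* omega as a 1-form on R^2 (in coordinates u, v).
F^* omega = (-18*u^3 - 54*u^2*v - 63*u*v^2 + 24*u + 30*v) du + (3*u*(-6*u^2 - 21*u*v + 10)) dv

Using F^*(f dg) = (f ∘ F) d(g ∘ F), substitute each coordinate x_i by F_i(u, v) in f_i, and replace dx_i by d F_i = (∂F_i/∂u) du + (∂F_i/∂v) dv.
  For the x component: f_1(F) = -3*u^2 - 6*u*v + 4; d F_1 = (6*u + 6*v) du + (6*u) dv
  For the y component: f_2(F) = -9*u*v + 2; d F_2 = (3*v) du + (3*u) dv
Combining and collecting du, dv coefficients:
  coeff of du: -18*u^3 - 54*u^2*v - 63*u*v^2 + 24*u + 30*v
  coeff of dv: 3*u*(-6*u^2 - 21*u*v + 10)
F^* omega = (-18*u^3 - 54*u^2*v - 63*u*v^2 + 24*u + 30*v) du + (3*u*(-6*u^2 - 21*u*v + 10)) dv.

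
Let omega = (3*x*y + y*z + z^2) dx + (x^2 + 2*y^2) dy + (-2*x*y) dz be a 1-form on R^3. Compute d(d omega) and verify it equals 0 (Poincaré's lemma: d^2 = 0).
d(d omega) = 0

Step 1: d omega = sum_{i<j} (∂f_j/∂x_i - ∂f_i/∂x_j) dx_i ∧ dx_j:
  coeff of dx ∧ dy: -x - z
  coeff of dx ∧ dz: -3*y - 2*z
  coeff of dy ∧ dz: -2*x
Step 2: Apply d again to each 2-form coefficient. The only possible 3-form in R^3 is dx ∧ dy ∧ dz, with coefficient
  ∂(coeff of dy∧dz)/∂x - ∂(coeff of dx∧dz)/∂y + ∂(coeff of dx∧dy)/∂z
  = ∂/∂x (-2*x) - ∂/∂y (-3*y - 2*z) + ∂/∂z (-x - z).
Each of these terms simplifies to sums of mixed partials that cancel in pairs. The result is 0 (by equality of mixed partials for smooth functions — Schwarz / Clairaut).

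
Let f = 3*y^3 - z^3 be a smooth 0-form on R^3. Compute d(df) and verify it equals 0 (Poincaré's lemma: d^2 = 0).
d(df) = 0

Step 1: df = sum_i (∂f/∂x_i) dx_i = (0) dx + (9*y^2) dy + (-3*z^2) dz.
Step 2: Apply d again. Using the 1-form formula, the coefficient of dx ∧ dy in d(df) is ∂^2 f/∂x ∂y - ∂^2 f/∂y ∂x = (0) - (0) = 0 (equality of mixed partials for smooth f).
Similarly for dx ∧ dz and dy ∧ dz — all coefficients vanish. So d(df) = 0.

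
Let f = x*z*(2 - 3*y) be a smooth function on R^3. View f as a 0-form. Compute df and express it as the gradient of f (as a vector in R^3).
df = (z*(2 - 3*y)) dx + (-3*x*z) dy + (x*(2 - 3*y)) dz; grad f = (z*(2 - 3*y), -3*x*z, x*(2 - 3*y))

For a 0-form f, d f = (∂f/∂x) dx + (∂f/∂y) dy + (∂f/∂z) dz. The components of the vector representation are exactly the entries of grad f in Cartesian coordinates:
  ∂f/∂x = z*(2 - 3*y)
  ∂f/∂y = -3*x*z
  ∂f/∂z = x*(2 - 3*y).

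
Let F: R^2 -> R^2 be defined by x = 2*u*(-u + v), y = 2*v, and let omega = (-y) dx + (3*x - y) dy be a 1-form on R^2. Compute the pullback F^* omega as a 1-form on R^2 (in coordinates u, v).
F^* omega = (4*v*(2*u - v)) du + (-12*u^2 + 8*u*v - 4*v) dv

Using F^*(f dg) = (f ∘ F) d(g ∘ F), substitute each coordinate x_i by F_i(u, v) in f_i, and replace dx_i by d F_i = (∂F_i/∂u) du + (∂F_i/∂v) dv.
  For the x component: f_1(F) = -2*v; d F_1 = (-4*u + 2*v) du + (2*u) dv
  For the y component: f_2(F) = -6*u^2 + 6*u*v - 2*v; d F_2 = (0) du + (2) dv
Combining and collecting du, dv coefficients:
  coeff of du: 4*v*(2*u - v)
  coeff of dv: -12*u^2 + 8*u*v - 4*v
F^* omega = (4*v*(2*u - v)) du + (-12*u^2 + 8*u*v - 4*v) dv.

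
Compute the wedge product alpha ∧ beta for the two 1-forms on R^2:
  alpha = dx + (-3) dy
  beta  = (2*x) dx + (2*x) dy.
alpha ∧ beta = (8*x) dx ∧ dy

Distribute the wedge, using dx_i ∧ dx_j = -dx_j ∧ dx_i and dx_i ∧ dx_i = 0. For each pair (i, j) with i < j, the coefficient of dx_i ∧ dx_j in alpha ∧ beta is (alpha_i * beta_j - alpha_j * beta_i). Collecting: alpha ∧ beta = (8*x) dx ∧ dy.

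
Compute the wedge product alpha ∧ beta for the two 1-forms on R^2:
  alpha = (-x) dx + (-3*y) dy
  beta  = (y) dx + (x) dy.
alpha ∧ beta = (-x^2 + 3*y^2) dx ∧ dy

Distribute the wedge, using dx_i ∧ dx_j = -dx_j ∧ dx_i and dx_i ∧ dx_i = 0. For each pair (i, j) with i < j, the coefficient of dx_i ∧ dx_j in alpha ∧ beta is (alpha_i * beta_j - alpha_j * beta_i). Collecting: alpha ∧ beta = (-x^2 + 3*y^2) dx ∧ dy.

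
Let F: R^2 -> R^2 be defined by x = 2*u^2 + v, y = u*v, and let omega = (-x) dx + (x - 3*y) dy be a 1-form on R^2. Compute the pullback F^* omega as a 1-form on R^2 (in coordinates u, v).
F^* omega = (-8*u^3 + 2*u^2*v - 3*u*v^2 - 4*u*v + v^2) du + (2*u^3 - 3*u^2*v - 2*u^2 + u*v - v) dv

Using F^*(f dg) = (f ∘ F) d(g ∘ F), substitute each coordinate x_i by F_i(u, v) in f_i, and replace dx_i by d F_i = (∂F_i/∂u) du + (∂F_i/∂v) dv.
  For the x component: f_1(F) = -2*u^2 - v; d F_1 = (4*u) du + (1) dv
  For the y component: f_2(F) = 2*u^2 - 3*u*v + v; d F_2 = (v) du + (u) dv
Combining and collecting du, dv coefficients:
  coeff of du: -8*u^3 + 2*u^2*v - 3*u*v^2 - 4*u*v + v^2
  coeff of dv: 2*u^3 - 3*u^2*v - 2*u^2 + u*v - v
F^* omega = (-8*u^3 + 2*u^2*v - 3*u*v^2 - 4*u*v + v^2) du + (2*u^3 - 3*u^2*v - 2*u^2 + u*v - v) dv.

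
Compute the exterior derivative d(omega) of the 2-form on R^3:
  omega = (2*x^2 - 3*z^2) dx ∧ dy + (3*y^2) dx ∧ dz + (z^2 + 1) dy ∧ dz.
d(omega) = (-6*y - 6*z) dx ∧ dy ∧ dz

For a 2-form omega = sum_{i<j} g_{ij} dx_i ∧ dx_j, the exterior derivative is
  d(omega) = sum_{i<j} d(g_{ij}) ∧ dx_i ∧ dx_j = sum_{i<j, k} (∂g_{ij}/∂x_k) dx_k ∧ dx_i ∧ dx_j.
Expand each term, using dx_k ∧ dx_i ∧ dx_j = sgn(permutation) dx_{(a)} ∧ dx_{(b)} ∧ dx_{(c)} with (a < b < c) sorted:
  d(2*x^2 - 3*z^2) includes (∂/∂z)(2*x^2 - 3*z^2) dz = (-6*z) dz, which multiplied by dx ∧ dy gives (-6*z) dx ∧ dy ∧ dz
  d(3*y^2) includes (∂/∂y)(3*y^2) dy = (6*y) dy, which multiplied by dx ∧ dz gives (-6*y) dx ∧ dy ∧ dz
Collecting like 3-forms: d(omega) = (-6*y - 6*z) dx ∧ dy ∧ dz.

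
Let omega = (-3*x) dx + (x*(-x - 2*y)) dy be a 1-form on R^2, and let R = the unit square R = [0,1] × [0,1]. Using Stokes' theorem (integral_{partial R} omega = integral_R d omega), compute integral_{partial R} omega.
integral_(partial R) omega = -2

Stokes: integral_partial_R omega = integral_R d omega with d omega = (∂Q/∂x - ∂P/∂y) dx ∧ dy.
  ∂Q/∂x = -2*x - 2*y
  ∂P/∂y = 0
  integrand = ∂Q/∂x - ∂P/∂y = -2*x - 2*y.
Integrating over R: integral_0^1 integral_0^1 (-2*x - 2*y) dx dy = -2.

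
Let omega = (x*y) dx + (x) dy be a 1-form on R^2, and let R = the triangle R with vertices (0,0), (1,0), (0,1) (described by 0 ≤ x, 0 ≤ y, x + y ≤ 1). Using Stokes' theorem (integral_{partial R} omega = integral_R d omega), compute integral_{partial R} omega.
integral_(partial R) omega = 1/3

Stokes: integral_partial_R omega = integral_R d omega with d omega = (∂Q/∂x - ∂P/∂y) dx ∧ dy.
  ∂Q/∂x = 1
  ∂P/∂y = x
  integrand = ∂Q/∂x - ∂P/∂y = 1 - x.
Integrating over R: integral_0^1 integral_0^{1-x} (1 - x) dy dx = 1/3.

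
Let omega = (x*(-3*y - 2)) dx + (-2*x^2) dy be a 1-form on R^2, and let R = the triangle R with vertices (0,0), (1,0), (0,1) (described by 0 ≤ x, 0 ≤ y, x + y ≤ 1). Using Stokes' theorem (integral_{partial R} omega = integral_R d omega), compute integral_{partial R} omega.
integral_(partial R) omega = -1/6

Stokes: integral_partial_R omega = integral_R d omega with d omega = (∂Q/∂x - ∂P/∂y) dx ∧ dy.
  ∂Q/∂x = -4*x
  ∂P/∂y = -3*x
  integrand = ∂Q/∂x - ∂P/∂y = -x.
Integrating over R: integral_0^1 integral_0^{1-x} (-x) dy dx = -1/6.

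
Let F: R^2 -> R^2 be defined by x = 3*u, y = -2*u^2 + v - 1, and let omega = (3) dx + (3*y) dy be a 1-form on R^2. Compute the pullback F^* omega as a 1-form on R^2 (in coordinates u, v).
F^* omega = (24*u^3 - 12*u*v + 12*u + 9) du + (-6*u^2 + 3*v - 3) dv

Using F^*(f dg) = (f ∘ F) d(g ∘ F), substitute each coordinate x_i by F_i(u, v) in f_i, and replace dx_i by d F_i = (∂F_i/∂u) du + (∂F_i/∂v) dv.
  For the x component: f_1(F) = 3; d F_1 = (3) du + (0) dv
  For the y component: f_2(F) = -6*u^2 + 3*v - 3; d F_2 = (-4*u) du + (1) dv
Combining and collecting du, dv coefficients:
  coeff of du: 24*u^3 - 12*u*v + 12*u + 9
  coeff of dv: -6*u^2 + 3*v - 3
F^* omega = (24*u^3 - 12*u*v + 12*u + 9) du + (-6*u^2 + 3*v - 3) dv.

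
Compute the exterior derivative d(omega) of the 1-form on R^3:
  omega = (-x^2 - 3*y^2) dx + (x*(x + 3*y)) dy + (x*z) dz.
d(omega) = (2*x + 9*y) dx ∧ dy + (z) dx ∧ dz

For a 1-form omega = sum_i f_i dx_i, the exterior derivative is
  d(omega) = sum_{i < j} (∂f_j/∂x_i - ∂f_i/∂x_j) dx_i ∧ dx_j.
  coefficient of dx ∧ dy: ∂f_2/∂x - ∂f_1/∂y = ∂(x*(x + 3*y))/∂x - ∂(-x^2 - 3*y^2)/∂y = 2*x + 9*y
  coefficient of dx ∧ dz: ∂f_3/∂x - ∂f_1/∂z = ∂(x*z)/∂x - ∂(-x^2 - 3*y^2)/∂z = z
Assembling: d(omega) = (2*x + 9*y) dx ∧ dy + (z) dx ∧ dz.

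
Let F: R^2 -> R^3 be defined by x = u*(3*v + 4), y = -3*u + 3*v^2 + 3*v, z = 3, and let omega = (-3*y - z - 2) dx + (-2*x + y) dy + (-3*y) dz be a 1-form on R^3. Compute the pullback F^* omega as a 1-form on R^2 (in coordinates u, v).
F^* omega = (45*u*v + 69*u - 27*v^3 - 72*v^2 - 60*v - 20) du + (27*u^2 - 63*u*v^2 - 111*u*v - 48*u + 18*v^3 + 27*v^2 + 9*v) dv

Using F^*(f dg) = (f ∘ F) d(g ∘ F), substitute each coordinate x_i by F_i(u, v) in f_i, and replace dx_i by d F_i = (∂F_i/∂u) du + (∂F_i/∂v) dv.
  For the x component: f_1(F) = 9*u - 9*v^2 - 9*v - 5; d F_1 = (3*v + 4) du + (3*u) dv
  For the y component: f_2(F) = -6*u*v - 11*u + 3*v^2 + 3*v; d F_2 = (-3) du + (6*v + 3) dv
  For the z component: f_3(F) = 9*u - 9*v^2 - 9*v; d F_3 = (0) du + (0) dv
Combining and collecting du, dv coefficients:
  coeff of du: 45*u*v + 69*u - 27*v^3 - 72*v^2 - 60*v - 20
  coeff of dv: 27*u^2 - 63*u*v^2 - 111*u*v - 48*u + 18*v^3 + 27*v^2 + 9*v
F^* omega = (45*u*v + 69*u - 27*v^3 - 72*v^2 - 60*v - 20) du + (27*u^2 - 63*u*v^2 - 111*u*v - 48*u + 18*v^3 + 27*v^2 + 9*v) dv.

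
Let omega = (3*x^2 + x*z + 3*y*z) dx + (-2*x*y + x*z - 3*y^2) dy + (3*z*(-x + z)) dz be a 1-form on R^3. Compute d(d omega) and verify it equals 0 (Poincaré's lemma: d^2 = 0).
d(d omega) = 0

Step 1: d omega = sum_{i<j} (∂f_j/∂x_i - ∂f_i/∂x_j) dx_i ∧ dx_j:
  coeff of dx ∧ dy: -2*y - 2*z
  coeff of dx ∧ dz: -x - 3*y - 3*z
  coeff of dy ∧ dz: -x
Step 2: Apply d again to each 2-form coefficient. The only possible 3-form in R^3 is dx ∧ dy ∧ dz, with coefficient
  ∂(coeff of dy∧dz)/∂x - ∂(coeff of dx∧dz)/∂y + ∂(coeff of dx∧dy)/∂z
  = ∂/∂x (-x) - ∂/∂y (-x - 3*y - 3*z) + ∂/∂z (-2*y - 2*z).
Each of these terms simplifies to sums of mixed partials that cancel in pairs. The result is 0 (by equality of mixed partials for smooth functions — Schwarz / Clairaut).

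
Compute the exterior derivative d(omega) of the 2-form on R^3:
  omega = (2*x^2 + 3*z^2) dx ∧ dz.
d(omega) = 0

For a 2-form omega = sum_{i<j} g_{ij} dx_i ∧ dx_j, the exterior derivative is
  d(omega) = sum_{i<j} d(g_{ij}) ∧ dx_i ∧ dx_j = sum_{i<j, k} (∂g_{ij}/∂x_k) dx_k ∧ dx_i ∧ dx_j.
Expand each term, using dx_k ∧ dx_i ∧ dx_j = sgn(permutation) dx_{(a)} ∧ dx_{(b)} ∧ dx_{(c)} with (a < b < c) sorted:

Collecting like 3-forms: d(omega) = 0.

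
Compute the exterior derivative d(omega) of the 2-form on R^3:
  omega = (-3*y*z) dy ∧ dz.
d(omega) = 0

For a 2-form omega = sum_{i<j} g_{ij} dx_i ∧ dx_j, the exterior derivative is
  d(omega) = sum_{i<j} d(g_{ij}) ∧ dx_i ∧ dx_j = sum_{i<j, k} (∂g_{ij}/∂x_k) dx_k ∧ dx_i ∧ dx_j.
Expand each term, using dx_k ∧ dx_i ∧ dx_j = sgn(permutation) dx_{(a)} ∧ dx_{(b)} ∧ dx_{(c)} with (a < b < c) sorted:

Collecting like 3-forms: d(omega) = 0.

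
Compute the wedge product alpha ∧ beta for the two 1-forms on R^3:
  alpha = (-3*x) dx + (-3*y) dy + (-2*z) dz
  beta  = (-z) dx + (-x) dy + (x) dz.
alpha ∧ beta = (3*x^2 - 3*y*z) dx ∧ dy + (-3*x^2 - 2*z^2) dx ∧ dz + (-x*(3*y + 2*z)) dy ∧ dz

Distribute the wedge, using dx_i ∧ dx_j = -dx_j ∧ dx_i and dx_i ∧ dx_i = 0. For each pair (i, j) with i < j, the coefficient of dx_i ∧ dx_j in alpha ∧ beta is (alpha_i * beta_j - alpha_j * beta_i). Collecting: alpha ∧ beta = (3*x^2 - 3*y*z) dx ∧ dy + (-3*x^2 - 2*z^2) dx ∧ dz + (-x*(3*y + 2*z)) dy ∧ dz.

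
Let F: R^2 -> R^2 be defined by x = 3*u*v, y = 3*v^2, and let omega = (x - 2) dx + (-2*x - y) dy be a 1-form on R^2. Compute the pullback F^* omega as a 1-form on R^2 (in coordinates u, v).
F^* omega = (3*v*(3*u*v - 2)) du + (9*u^2*v - 36*u*v^2 - 6*u - 18*v^3) dv

Using F^*(f dg) = (f ∘ F) d(g ∘ F), substitute each coordinate x_i by F_i(u, v) in f_i, and replace dx_i by d F_i = (∂F_i/∂u) du + (∂F_i/∂v) dv.
  For the x component: f_1(F) = 3*u*v - 2; d F_1 = (3*v) du + (3*u) dv
  For the y component: f_2(F) = 3*v*(-2*u - v); d F_2 = (0) du + (6*v) dv
Combining and collecting du, dv coefficients:
  coeff of du: 3*v*(3*u*v - 2)
  coeff of dv: 9*u^2*v - 36*u*v^2 - 6*u - 18*v^3
F^* omega = (3*v*(3*u*v - 2)) du + (9*u^2*v - 36*u*v^2 - 6*u - 18*v^3) dv.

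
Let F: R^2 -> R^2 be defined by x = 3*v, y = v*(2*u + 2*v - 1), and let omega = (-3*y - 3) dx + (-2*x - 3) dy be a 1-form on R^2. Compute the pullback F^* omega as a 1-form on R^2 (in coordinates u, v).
F^* omega = (6*v*(-2*v - 1)) du + (-30*u*v - 6*u - 42*v^2 + 3*v - 6) dv

Using F^*(f dg) = (f ∘ F) d(g ∘ F), substitute each coordinate x_i by F_i(u, v) in f_i, and replace dx_i by d F_i = (∂F_i/∂u) du + (∂F_i/∂v) dv.
  For the x component: f_1(F) = -6*u*v - 6*v^2 + 3*v - 3; d F_1 = (0) du + (3) dv
  For the y component: f_2(F) = -6*v - 3; d F_2 = (2*v) du + (2*u + 4*v - 1) dv
Combining and collecting du, dv coefficients:
  coeff of du: 6*v*(-2*v - 1)
  coeff of dv: -30*u*v - 6*u - 42*v^2 + 3*v - 6
F^* omega = (6*v*(-2*v - 1)) du + (-30*u*v - 6*u - 42*v^2 + 3*v - 6) dv.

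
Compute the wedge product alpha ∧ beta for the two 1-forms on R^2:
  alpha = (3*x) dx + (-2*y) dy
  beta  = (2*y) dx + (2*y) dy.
alpha ∧ beta = (2*y*(3*x + 2*y)) dx ∧ dy

Distribute the wedge, using dx_i ∧ dx_j = -dx_j ∧ dx_i and dx_i ∧ dx_i = 0. For each pair (i, j) with i < j, the coefficient of dx_i ∧ dx_j in alpha ∧ beta is (alpha_i * beta_j - alpha_j * beta_i). Collecting: alpha ∧ beta = (2*y*(3*x + 2*y)) dx ∧ dy.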